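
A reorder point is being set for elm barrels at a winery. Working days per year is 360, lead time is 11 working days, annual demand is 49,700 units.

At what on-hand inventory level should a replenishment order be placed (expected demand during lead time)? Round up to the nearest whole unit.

1,519 units

Daily demand d = 49,700 / 360 = 138.056 units/day
Demand during lead time = 138.056 × 11 = 1,518.61
Reorder point = 1,518.61 → round up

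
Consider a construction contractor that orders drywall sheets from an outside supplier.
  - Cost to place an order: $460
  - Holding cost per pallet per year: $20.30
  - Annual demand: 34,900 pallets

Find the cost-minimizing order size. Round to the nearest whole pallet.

1,258 pallets

EOQ = √(2DS/H) = √(2 × 34,900 × 460 / 20.3)
    = √(1,581,674.88) ≈ 1,257.65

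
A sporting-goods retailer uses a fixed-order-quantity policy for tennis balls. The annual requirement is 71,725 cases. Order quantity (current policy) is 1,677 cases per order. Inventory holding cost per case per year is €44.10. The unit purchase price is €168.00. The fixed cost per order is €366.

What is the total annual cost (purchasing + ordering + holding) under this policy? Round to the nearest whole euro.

€12,102,432

Ordering: D/Q × S = 71,725/1,677 × €366 = €15,653.76
Holding:  Q/2 × H = 1,677/2 × €44.1 = €36,977.85
Purchase cost = D·C = 71,725 × 168 = €12,049,800.00
Total = €15,653.76 + €36,977.85 + €12,049,800.00 = €12,102,431.61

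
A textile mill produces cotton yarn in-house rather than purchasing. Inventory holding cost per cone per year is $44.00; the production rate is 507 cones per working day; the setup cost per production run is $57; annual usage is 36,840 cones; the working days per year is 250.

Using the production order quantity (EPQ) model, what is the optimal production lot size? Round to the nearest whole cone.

367 cones

Daily demand d = 36,840/250 = 147.360; p = 507; 1 − d/p = 0.70935
EPQ = √(2DS / (H(1 − d/p)))
    = √(2 × 36,840 × 57 / (44 × 0.70935)) ≈ 366.82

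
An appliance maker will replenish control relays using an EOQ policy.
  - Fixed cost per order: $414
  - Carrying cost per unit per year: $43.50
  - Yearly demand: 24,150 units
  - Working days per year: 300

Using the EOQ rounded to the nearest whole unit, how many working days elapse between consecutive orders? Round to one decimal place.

2DS/H = 2·24,150·414/43.5 = 459,682.76
EOQ = √459,682.76 ≈ 678.00 → Q = 678 units
T = Q/D × 300 days = 678/24,150 × 300 = 8.422 days

8.4 days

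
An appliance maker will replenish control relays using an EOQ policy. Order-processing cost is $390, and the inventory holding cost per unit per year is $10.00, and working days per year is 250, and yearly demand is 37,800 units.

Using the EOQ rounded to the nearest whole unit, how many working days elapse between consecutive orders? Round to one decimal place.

11.4 days

Q* = √(2·D·S / H) = √(2·37,800·390 / 10) = √2,948,400.0 ≈ 1,717.09 → Q = 1,717 units
T = Q/D × 250 days = 1,717/37,800 × 250 = 11.356 days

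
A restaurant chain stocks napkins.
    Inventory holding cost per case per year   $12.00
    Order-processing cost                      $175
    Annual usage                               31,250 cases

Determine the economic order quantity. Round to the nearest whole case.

955 cases

Q* = √(2·D·S / H) = √(2·31,250·175 / 12) = √911,458.3 ≈ 954.70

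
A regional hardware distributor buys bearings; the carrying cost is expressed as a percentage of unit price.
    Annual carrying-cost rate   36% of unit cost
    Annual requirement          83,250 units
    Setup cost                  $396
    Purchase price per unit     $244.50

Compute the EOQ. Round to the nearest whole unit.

Holding cost per unit per year: H = 36% × $244.5 = $88.0200
2DS/H = 2·83,250·396/88.02 = 749,079.75
EOQ = √749,079.75 ≈ 865.49

865 units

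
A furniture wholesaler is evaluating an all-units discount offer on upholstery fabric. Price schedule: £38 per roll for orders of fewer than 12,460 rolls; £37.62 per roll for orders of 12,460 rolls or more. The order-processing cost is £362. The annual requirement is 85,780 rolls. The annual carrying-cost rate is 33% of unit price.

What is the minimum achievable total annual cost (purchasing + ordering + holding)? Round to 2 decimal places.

H₁ = 33%×£38 = £12.5400;  H₂ = 33%×£37.62 = £12.4146
EOQ₁ = √(2×85,780×362/12.5400) = 2,225.43  (< 12,460, feasible at tier 1)
EOQ₂ = √(2×85,780×362/12.4146) = 2,236.64  (< 12,460 → use Q = 12,460 at tier-2 price)
TC(tier 1 (EOQ₁), Q≈2,225.4) = £3,287,546.87
TC(tier 2, Q≈12,460.0) = £3,306,878.72
Minimum at tier 1 (EOQ₁): £3,287,546.87

£3,287,546.87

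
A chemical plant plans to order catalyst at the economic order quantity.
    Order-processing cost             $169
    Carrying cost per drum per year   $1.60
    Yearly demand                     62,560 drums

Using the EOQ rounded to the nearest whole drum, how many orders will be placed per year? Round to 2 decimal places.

17.21 orders per year

2DS/H = 2·62,560·169/1.6 = 13,215,800.00
EOQ = √13,215,800.00 ≈ 3,635.35 → Q = 3,635
N = D/Q = 62,560/3,635 ≈ 17.210 orders/yr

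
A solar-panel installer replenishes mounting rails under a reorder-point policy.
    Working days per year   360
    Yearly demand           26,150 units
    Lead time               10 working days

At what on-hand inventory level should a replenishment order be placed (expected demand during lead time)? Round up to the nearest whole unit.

727 units

Daily demand d = 26,150 / 360 = 72.639 units/day
Demand during lead time = 72.639 × 10 = 726.39
Reorder point = 726.39 → round up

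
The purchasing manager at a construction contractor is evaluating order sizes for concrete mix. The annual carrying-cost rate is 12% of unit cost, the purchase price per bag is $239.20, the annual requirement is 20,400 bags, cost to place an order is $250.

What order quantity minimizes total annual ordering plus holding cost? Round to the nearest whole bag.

Carrying cost H = $239.2 × 12% = $28.7040/bag/yr
Optimal lot size Q* = (2 × 20,400 × $250 / $28.704)^½ ≈ 596.11

596 bags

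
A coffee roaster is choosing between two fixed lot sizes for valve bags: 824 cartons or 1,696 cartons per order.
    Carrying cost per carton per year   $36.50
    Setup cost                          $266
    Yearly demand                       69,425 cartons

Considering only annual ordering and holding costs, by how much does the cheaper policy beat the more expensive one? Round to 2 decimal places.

TC(Q) = (D/Q)S + (Q/2)H
TC(824) = (69,425/824)×266 + (824/2)×36.5 = $37,449.47
TC(1,696) = (69,425/1,696)×266 + (1,696/2)×36.5 = $41,840.59
Cheaper: Q = 824.  Difference = $4,391.12

$4,391.12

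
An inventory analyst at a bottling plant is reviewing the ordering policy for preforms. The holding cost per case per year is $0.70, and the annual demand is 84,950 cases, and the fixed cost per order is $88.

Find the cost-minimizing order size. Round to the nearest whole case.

Optimal lot size Q* = (2 × 84,950 × $88 / $0.7)^½ ≈ 4,621.56

4,622 cases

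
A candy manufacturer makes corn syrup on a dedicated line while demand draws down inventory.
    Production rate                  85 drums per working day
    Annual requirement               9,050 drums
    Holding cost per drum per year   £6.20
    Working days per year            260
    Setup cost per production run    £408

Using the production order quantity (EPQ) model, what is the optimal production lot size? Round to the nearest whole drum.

1,420 drums

d = 9,050/260 = 34.8077 drums/day;  effective holding cost H(1 − d/p) = 6.2·(1 − 34.8077/85) = 3.66109
Q* = √(2DS / H_eff) = √(2·9,050·408 / 3.66109) ≈ 1,420.25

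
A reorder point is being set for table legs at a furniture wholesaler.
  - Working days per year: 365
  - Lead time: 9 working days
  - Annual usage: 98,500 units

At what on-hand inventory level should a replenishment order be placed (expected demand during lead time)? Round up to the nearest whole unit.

Daily demand d = 98,500 / 365 = 269.863 units/day
Demand during lead time = 269.863 × 9 = 2,428.77
Reorder point = 2,428.77 → round up

2,429 units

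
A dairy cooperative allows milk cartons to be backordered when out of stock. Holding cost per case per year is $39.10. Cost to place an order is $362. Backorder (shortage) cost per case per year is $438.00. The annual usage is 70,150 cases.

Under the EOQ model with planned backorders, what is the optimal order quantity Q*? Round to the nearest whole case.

1,189 cases

Basic EOQ = √(2·70,150·362/39.1) = 1,139.711
Backorder adjustment √((H+b)/b) = √((39.1+438)/438) = 1.0437
Q* = 1,139.711 × 1.0437 ≈ 1,189.49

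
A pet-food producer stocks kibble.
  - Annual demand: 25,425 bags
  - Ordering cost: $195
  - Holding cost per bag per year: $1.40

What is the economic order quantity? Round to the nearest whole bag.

EOQ = √(2DS/H) = √(2 × 25,425 × 195 / 1.4)
    = √(7,082,678.57) ≈ 2,661.33

2,661 bags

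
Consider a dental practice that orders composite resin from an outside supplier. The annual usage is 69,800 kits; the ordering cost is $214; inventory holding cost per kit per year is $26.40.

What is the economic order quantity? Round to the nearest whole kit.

1,064 kits

2DS/H = 2·69,800·214/26.4 = 1,131,606.06
EOQ = √1,131,606.06 ≈ 1,063.77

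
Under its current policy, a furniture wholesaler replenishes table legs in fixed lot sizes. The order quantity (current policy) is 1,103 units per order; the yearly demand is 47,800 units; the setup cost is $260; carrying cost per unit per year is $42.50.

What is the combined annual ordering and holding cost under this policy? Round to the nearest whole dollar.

Annual ordering cost = (D/Q)·S = (47,800/1,103) × 260 = $11,267.45
Annual holding cost  = (Q/2)·H = (1,103/2) × 42.5 = $23,438.75
Total = $11,267.45 + $23,438.75 = $34,706.20

$34,706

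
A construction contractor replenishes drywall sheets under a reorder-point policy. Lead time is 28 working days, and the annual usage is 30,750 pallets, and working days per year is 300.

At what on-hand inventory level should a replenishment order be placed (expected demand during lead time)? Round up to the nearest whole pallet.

2,870 pallets

Daily demand d = 30,750 / 300 = 102.500 pallets/day
Demand during lead time = 102.500 × 28 = 2,870.00
Reorder point = 2,870.00 → round up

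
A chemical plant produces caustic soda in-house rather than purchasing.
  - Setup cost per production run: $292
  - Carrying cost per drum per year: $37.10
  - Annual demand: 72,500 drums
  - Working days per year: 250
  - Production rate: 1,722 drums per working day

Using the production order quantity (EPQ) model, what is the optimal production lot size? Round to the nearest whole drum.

1,171 drums

Daily demand d = 72,500/250 = 290.000; p = 1722; 1 − d/p = 0.83159
EPQ = √(2DS / (H(1 − d/p)))
    = √(2 × 72,500 × 292 / (37.1 × 0.83159)) ≈ 1,171.48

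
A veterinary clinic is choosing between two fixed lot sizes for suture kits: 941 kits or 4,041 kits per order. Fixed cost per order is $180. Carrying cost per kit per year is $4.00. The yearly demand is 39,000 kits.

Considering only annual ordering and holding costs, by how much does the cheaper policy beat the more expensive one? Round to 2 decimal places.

$477.04

TC(Q) = (D/Q)S + (Q/2)H
TC(941) = (39,000/941)×180 + (941/2)×4 = $9,342.15
TC(4,041) = (39,000/4,041)×180 + (4,041/2)×4 = $9,819.19
|ΔTC| = |$9,342.15 − $9,819.19| = $477.04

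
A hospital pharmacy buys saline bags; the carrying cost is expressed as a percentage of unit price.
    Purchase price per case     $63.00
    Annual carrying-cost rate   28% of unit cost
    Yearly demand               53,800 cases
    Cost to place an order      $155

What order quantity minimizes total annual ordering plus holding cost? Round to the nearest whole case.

Holding cost per case per year: H = 28% × $63 = $17.6400
EOQ = √(2DS/H) = √(2 × 53,800 × 155 / 17.64)
    = √(945,464.85) ≈ 972.35

972 cases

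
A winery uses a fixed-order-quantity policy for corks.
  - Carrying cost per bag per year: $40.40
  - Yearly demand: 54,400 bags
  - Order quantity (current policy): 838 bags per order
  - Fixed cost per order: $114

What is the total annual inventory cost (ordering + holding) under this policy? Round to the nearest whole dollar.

$24,328

Annual ordering cost = (D/Q)·S = (54,400/838) × 114 = $7,400.48
Annual holding cost  = (Q/2)·H = (838/2) × 40.4 = $16,927.60
Total = $7,400.48 + $16,927.60 = $24,328.08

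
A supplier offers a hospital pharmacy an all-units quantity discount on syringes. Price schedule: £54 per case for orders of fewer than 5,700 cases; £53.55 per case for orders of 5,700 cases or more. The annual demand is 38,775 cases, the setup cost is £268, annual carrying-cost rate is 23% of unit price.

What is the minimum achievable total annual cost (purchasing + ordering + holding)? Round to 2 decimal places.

£2,109,916.42

H₁ = 23%×£54 = £12.4200;  H₂ = 23%×£53.55 = £12.3165
EOQ₁ = √(2×38,775×268/12.4200) = 1,293.59  (< 5,700, feasible at tier 1)
EOQ₂ = √(2×38,775×268/12.3165) = 1,299.02  (< 5,700 → use Q = 5,700 at tier-2 price)
TC(tier 1 (EOQ₁), Q≈1,293.6) = £2,109,916.42
TC(tier 2, Q≈5,700.0) = £2,113,326.38
Minimum at tier 1 (EOQ₁): £2,109,916.42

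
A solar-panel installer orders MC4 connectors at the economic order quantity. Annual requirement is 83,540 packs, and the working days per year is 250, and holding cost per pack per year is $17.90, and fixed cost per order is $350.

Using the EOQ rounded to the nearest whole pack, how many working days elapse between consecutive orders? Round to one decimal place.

Q* = √(2·D·S / H) = √(2·83,540·350 / 17.9) = √3,266,927.4 ≈ 1,807.46 → Q = 1,807 packs
Days between orders = 250 / (D/Q) = 250 / 46.231 ≈ 5.408

5.4 days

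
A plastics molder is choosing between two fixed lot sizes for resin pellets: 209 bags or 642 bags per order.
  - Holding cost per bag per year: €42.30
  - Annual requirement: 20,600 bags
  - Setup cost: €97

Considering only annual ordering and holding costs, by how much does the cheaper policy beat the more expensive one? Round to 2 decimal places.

€2,709.65

Annual cost at Q: ordering D·S/Q plus holding Q·H/2.
TC(209) = (20,600/209)×97 + (209/2)×42.3 = €13,981.12
TC(642) = (20,600/642)×97 + (642/2)×42.3 = €16,690.76
Lots of 209 are cheaper by €2,709.65.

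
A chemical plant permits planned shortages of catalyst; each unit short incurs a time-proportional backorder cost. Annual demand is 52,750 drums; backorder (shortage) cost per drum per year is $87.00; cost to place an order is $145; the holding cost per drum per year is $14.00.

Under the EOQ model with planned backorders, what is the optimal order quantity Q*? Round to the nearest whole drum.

1,126 drums

Basic EOQ = √(2·52,750·145/14) = 1,045.313
Backorder adjustment √((H+b)/b) = √((14+87)/87) = 1.0775
Q* = 1,045.313 × 1.0775 ≈ 1,126.28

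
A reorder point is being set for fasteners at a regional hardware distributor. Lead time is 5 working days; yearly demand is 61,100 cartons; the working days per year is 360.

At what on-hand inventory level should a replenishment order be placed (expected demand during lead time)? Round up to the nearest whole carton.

Daily demand d = 61,100 / 360 = 169.722 cartons/day
Demand during lead time = 169.722 × 5 = 848.61
Reorder point = 848.61 → round up

849 cartons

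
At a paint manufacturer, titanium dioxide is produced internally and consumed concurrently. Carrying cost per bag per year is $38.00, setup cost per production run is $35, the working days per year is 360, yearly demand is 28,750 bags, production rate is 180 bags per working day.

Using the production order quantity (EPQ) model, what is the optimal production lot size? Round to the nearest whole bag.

309 bags

Daily demand d = 28,750/360 = 79.861; p = 180; 1 − d/p = 0.55633
EPQ = √(2DS / (H(1 − d/p)))
    = √(2 × 28,750 × 35 / (38 × 0.55633)) ≈ 308.54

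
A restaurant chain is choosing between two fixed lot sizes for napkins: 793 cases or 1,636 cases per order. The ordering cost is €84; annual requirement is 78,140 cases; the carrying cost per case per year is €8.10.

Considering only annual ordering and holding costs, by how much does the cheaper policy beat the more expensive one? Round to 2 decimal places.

For each Q, cost = (D/Q)·S + (Q/2)·H.
TC(793) = (78,140/793)×84 + (793/2)×8.1 = €11,488.77
TC(1,636) = (78,140/1,636)×84 + (1,636/2)×8.1 = €10,637.88
Lots of 1,636 are cheaper by €850.90.

€850.90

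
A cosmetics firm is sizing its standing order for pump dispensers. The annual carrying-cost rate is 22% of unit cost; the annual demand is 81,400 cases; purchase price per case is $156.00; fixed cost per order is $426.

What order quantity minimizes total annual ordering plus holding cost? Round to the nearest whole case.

Carrying cost H = $156 × 22% = $34.3200/case/yr
Optimal lot size Q* = (2 × 81,400 × $426 / $34.32)^½ ≈ 1,421.54

1,422 cases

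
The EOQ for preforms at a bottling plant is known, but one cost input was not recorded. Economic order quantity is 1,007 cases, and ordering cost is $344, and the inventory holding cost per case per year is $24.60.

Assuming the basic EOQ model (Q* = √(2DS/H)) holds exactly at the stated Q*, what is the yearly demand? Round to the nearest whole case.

Since Q* = (2DS/H)^½, squaring gives Q*²·H = 2DS.
D = Q²H / (2S) = 1,007² × 24.6 / (2 × 344) = 36,258.15

36,258 cases per year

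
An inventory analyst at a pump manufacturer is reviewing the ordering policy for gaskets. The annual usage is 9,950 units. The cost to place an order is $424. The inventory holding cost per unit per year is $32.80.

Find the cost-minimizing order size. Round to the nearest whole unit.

507 units

EOQ = √(2DS/H) = √(2 × 9,950 × 424 / 32.8)
    = √(257,243.90) ≈ 507.19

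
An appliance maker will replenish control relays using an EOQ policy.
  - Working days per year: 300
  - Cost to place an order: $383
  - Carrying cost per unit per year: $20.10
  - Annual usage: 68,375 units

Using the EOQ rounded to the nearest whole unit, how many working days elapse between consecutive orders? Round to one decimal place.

7.1 days

Q* = √(2·D·S / H) = √(2·68,375·383 / 20.1) = √2,605,733.8 ≈ 1,614.23 → Q = 1,614 units
T = Q/D × 300 days = 1,614/68,375 × 300 = 7.082 days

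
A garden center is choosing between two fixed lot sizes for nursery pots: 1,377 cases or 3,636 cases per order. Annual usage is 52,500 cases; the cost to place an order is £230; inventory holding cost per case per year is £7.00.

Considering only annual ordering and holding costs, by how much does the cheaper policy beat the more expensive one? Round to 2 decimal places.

£2,458.39

Annual cost at Q: ordering D·S/Q plus holding Q·H/2.
TC(1,377) = (52,500/1,377)×230 + (1,377/2)×7 = £13,588.56
TC(3,636) = (52,500/3,636)×230 + (3,636/2)×7 = £16,046.96
Cheaper: Q = 1,377.  Difference = £2,458.39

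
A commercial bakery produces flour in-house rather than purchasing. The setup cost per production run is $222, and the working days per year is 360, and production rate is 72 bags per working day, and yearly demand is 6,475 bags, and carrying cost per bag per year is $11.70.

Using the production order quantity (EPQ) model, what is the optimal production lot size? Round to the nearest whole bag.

d = 6,475/360 = 17.9861 bags/day;  effective holding cost H(1 − d/p) = 11.7·(1 − 17.9861/72) = 8.77726
Q* = √(2DS / H_eff) = √(2·6,475·222 / 8.77726) ≈ 572.31

572 bags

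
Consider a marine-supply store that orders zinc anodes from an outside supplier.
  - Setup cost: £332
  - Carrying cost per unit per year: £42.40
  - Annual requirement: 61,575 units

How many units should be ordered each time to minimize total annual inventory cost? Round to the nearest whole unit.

EOQ = √(2DS/H) = √(2 × 61,575 × 332 / 42.4)
    = √(964,287.74) ≈ 981.98

982 units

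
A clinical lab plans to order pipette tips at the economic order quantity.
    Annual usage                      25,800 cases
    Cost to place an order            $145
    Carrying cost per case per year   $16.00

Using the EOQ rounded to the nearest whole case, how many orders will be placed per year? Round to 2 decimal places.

Q* = √(2·D·S / H) = √(2·25,800·145 / 16) = √467,625.0 ≈ 683.83 → Q = 684
N = D/Q = 25,800/684 ≈ 37.719 orders/yr

37.72 orders per year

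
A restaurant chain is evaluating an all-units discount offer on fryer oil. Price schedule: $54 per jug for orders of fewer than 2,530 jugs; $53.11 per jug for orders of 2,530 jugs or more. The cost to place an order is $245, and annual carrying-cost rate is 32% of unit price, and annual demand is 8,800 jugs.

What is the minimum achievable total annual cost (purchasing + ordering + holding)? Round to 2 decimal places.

H₁ = 32%×$54 = $17.2800;  H₂ = 32%×$53.11 = $16.9952
EOQ₁ = √(2×8,800×245/17.2800) = 499.54  (< 2,530, feasible at tier 1)
EOQ₂ = √(2×8,800×245/16.9952) = 503.70  (< 2,530 → use Q = 2,530 at tier-2 price)
TC(tier 1 (EOQ₁), Q≈499.5) = $483,832.00
TC(tier 2, Q≈2,530.0) = $489,719.10
Minimum at tier 1 (EOQ₁): $483,832.00

$483,832.00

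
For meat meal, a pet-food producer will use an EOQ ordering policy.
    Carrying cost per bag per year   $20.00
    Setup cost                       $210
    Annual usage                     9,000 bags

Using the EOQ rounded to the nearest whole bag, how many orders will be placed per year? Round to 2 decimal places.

20.69 orders per year

EOQ = √(2DS/H) = √(2 × 9,000 × 210 / 20)
    = √(189,000.00) ≈ 434.74 → Q = 435
Orders per year = D/Q = 9,000 / 435 = 20.690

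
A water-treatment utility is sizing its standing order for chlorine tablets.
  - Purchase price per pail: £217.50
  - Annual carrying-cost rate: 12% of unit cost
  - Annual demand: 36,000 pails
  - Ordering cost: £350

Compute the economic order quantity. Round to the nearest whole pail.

Holding cost per pail per year: H = 12% × £217.5 = £26.1000
EOQ = √(2DS/H) = √(2 × 36,000 × 350 / 26.1)
    = √(965,517.24) ≈ 982.61

983 pails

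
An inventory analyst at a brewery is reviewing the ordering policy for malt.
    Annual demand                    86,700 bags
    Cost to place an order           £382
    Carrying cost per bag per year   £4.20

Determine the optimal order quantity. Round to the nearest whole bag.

Q* = √(2·D·S / H) = √(2·86,700·382 / 4.2) = √15,771,142.9 ≈ 3,971.29

3,971 bags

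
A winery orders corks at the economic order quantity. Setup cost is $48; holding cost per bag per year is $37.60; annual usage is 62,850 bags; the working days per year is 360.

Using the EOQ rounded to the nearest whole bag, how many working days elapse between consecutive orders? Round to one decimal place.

Optimal lot size Q* = (2 × 62,850 × $48 / $37.6)^½ ≈ 400.58 → Q = 401 bags
Cycle time = (working days × Q)/D = (360 × 401) / 62,850 = 2.297 days

2.3 days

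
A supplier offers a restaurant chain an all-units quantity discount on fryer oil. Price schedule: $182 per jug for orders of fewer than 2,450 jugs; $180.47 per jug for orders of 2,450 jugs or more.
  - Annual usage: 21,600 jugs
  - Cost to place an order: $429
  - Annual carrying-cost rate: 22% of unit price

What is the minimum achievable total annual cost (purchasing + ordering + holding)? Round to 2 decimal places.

H₁ = 22%×$182 = $40.0400;  H₂ = 22%×$180.47 = $39.7034
EOQ₁ = √(2×21,600×429/40.0400) = 680.34  (< 2,450, feasible at tier 1)
EOQ₂ = √(2×21,600×429/39.7034) = 683.21  (< 2,450 → use Q = 2,450 at tier-2 price)
TC(tier 1 (EOQ₁), Q≈680.3) = $3,958,440.66
TC(tier 2, Q≈2,450.0) = $3,950,570.87
Minimum at tier 2: $3,950,570.87

$3,950,570.87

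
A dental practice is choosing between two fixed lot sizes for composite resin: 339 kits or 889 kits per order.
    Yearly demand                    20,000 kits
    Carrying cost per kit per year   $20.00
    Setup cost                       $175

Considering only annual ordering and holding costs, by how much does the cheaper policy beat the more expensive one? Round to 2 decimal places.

$887.48

TC(Q) = (D/Q)S + (Q/2)H
TC(339) = (20,000/339)×175 + (339/2)×20 = $13,714.48
TC(889) = (20,000/889)×175 + (889/2)×20 = $12,827.01
|ΔTC| = |$13,714.48 − $12,827.01| = $887.48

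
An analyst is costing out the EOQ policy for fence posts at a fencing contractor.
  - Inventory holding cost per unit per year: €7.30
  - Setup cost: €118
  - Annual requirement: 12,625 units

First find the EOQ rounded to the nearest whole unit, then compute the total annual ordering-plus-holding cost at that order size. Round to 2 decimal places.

€4,663.73

2DS/H = 2·12,625·118/7.3 = 408,150.68
EOQ = √408,150.68 ≈ 638.87 → Q = 639 units
Orders/yr = 12,625/639 = 19.757; ordering cost = 19.757 × €118 = €2,331.38
Average inventory = 639/2 = 319.5; holding cost = 319.5 × €7.3 = €2,332.35
Total = €2,331.38 + €2,332.35 = €4,663.73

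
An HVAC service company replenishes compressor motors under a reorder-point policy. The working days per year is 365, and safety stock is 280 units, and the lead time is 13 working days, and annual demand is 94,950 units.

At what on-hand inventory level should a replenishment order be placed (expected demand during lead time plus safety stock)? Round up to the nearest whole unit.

Daily demand d = 94,950 / 365 = 260.137 units/day
Demand during lead time = 260.137 × 13 = 3,381.78
Reorder point = 3,381.78 + 280 = 3,661.78 → round up

3,662 units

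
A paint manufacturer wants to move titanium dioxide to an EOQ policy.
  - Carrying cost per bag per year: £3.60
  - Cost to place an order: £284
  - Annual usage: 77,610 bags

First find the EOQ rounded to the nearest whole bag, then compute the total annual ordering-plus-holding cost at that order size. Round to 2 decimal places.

£12,597.50

2DS/H = 2·77,610·284/3.6 = 12,245,133.33
EOQ = √12,245,133.33 ≈ 3,499.30 → Q = 3,499 bags
Orders/yr = 77,610/3,499 = 22.181; ordering cost = 22.181 × £284 = £6,299.30
Average inventory = 3,499/2 = 1749.5; holding cost = 1749.5 × £3.6 = £6,298.20
Total = £6,299.30 + £6,298.20 = £12,597.50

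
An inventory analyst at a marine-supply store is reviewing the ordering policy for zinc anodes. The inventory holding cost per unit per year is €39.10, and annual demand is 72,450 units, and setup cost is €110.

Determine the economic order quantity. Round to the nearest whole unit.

638 units

EOQ = √(2DS/H) = √(2 × 72,450 × 110 / 39.1)
    = √(407,647.06) ≈ 638.47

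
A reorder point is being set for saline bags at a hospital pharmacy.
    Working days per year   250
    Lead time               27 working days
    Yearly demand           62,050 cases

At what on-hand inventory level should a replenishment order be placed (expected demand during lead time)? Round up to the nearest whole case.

6,702 cases

Daily demand d = 62,050 / 250 = 248.200 cases/day
Demand during lead time = 248.200 × 27 = 6,701.40
Reorder point = 6,701.40 → round up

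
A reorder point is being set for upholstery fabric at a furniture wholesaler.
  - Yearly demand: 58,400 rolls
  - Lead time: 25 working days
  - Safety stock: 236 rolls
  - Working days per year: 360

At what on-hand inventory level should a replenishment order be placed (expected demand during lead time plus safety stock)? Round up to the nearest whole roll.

Daily demand d = 58,400 / 360 = 162.222 rolls/day
Demand during lead time = 162.222 × 25 = 4,055.56
Reorder point = 4,055.56 + 236 = 4,291.56 → round up

4,292 rolls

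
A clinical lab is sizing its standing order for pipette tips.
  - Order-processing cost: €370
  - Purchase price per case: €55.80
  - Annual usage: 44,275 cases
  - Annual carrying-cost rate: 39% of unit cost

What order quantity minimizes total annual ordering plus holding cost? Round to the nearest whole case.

Carrying cost H = €55.8 × 39% = €21.7620/case/yr
EOQ = √(2DS/H) = √(2 × 44,275 × 370 / 21.762)
    = √(1,505,537.17) ≈ 1,227.00

1,227 cases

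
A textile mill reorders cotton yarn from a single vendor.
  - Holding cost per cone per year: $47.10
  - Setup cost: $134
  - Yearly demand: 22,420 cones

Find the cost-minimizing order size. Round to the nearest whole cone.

357 cones

Q* = √(2·D·S / H) = √(2·22,420·134 / 47.1) = √127,570.3 ≈ 357.17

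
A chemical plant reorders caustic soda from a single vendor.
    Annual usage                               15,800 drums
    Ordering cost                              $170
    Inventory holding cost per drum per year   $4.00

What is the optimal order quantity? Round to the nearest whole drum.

1,159 drums

2DS/H = 2·15,800·170/4 = 1,343,000.00
EOQ = √1,343,000.00 ≈ 1,158.88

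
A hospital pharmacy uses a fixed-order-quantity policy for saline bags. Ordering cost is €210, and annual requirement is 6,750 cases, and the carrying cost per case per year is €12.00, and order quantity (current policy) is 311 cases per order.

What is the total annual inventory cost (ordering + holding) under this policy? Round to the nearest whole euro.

Annual ordering cost = (D/Q)·S = (6,750/311) × 210 = €4,557.88
Annual holding cost  = (Q/2)·H = (311/2) × 12 = €1,866.00
Total = €4,557.88 + €1,866.00 = €6,423.88

€6,424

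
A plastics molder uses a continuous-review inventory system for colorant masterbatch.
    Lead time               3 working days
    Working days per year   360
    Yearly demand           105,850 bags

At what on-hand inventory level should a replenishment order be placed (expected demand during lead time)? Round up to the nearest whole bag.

883 bags

Daily demand d = 105,850 / 360 = 294.028 bags/day
Demand during lead time = 294.028 × 3 = 882.08
Reorder point = 882.08 → round up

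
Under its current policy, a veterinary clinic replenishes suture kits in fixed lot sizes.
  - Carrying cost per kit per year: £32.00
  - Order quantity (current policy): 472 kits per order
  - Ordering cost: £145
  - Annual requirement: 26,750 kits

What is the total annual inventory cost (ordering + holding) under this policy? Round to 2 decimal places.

Orders/yr = 26,750/472 = 56.674; ordering cost = 56.674 × £145 = £8,217.69
Average inventory = 472/2 = 236; holding cost = 236 × £32 = £7,552.00
Total = £8,217.69 + £7,552.00 = £15,769.69

£15,769.69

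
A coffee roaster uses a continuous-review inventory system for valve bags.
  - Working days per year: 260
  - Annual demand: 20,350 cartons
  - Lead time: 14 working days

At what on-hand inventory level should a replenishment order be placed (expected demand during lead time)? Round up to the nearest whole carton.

1,096 cartons

Daily demand d = 20,350 / 260 = 78.269 cartons/day
Demand during lead time = 78.269 × 14 = 1,095.77
Reorder point = 1,095.77 → round up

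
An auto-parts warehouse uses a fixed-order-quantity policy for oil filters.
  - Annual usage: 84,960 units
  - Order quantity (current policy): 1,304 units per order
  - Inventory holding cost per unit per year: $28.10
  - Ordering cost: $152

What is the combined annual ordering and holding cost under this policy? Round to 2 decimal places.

Ordering: D/Q × S = 84,960/1,304 × $152 = $9,903.31
Holding:  Q/2 × H = 1,304/2 × $28.1 = $18,321.20
Total = $9,903.31 + $18,321.20 = $28,224.51

$28,224.51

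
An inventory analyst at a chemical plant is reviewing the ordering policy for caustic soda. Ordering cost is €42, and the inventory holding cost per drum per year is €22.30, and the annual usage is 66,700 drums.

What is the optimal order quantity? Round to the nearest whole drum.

Q* = √(2·D·S / H) = √(2·66,700·42 / 22.3) = √251,246.6 ≈ 501.25

501 drums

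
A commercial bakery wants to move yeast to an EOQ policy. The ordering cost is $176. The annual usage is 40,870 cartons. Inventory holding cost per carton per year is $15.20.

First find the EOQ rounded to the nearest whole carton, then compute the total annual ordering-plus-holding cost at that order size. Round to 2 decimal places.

Optimal lot size Q* = (2 × 40,870 × $176 / $15.2)^½ ≈ 972.86 → Q = 973 cartons
Ordering: D/Q × S = 40,870/973 × $176 = $7,392.72
Holding:  Q/2 × H = 973/2 × $15.2 = $7,394.80
Total = $7,392.72 + $7,394.80 = $14,787.52

$14,787.52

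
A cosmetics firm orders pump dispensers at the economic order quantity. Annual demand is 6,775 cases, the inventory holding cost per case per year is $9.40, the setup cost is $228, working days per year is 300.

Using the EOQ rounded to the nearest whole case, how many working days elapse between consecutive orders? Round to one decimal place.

EOQ = √(2DS/H) = √(2 × 6,775 × 228 / 9.4)
    = √(328,659.57) ≈ 573.29 → Q = 573 cases
Cycle time = (working days × Q)/D = (300 × 573) / 6,775 = 25.373 days

25.4 days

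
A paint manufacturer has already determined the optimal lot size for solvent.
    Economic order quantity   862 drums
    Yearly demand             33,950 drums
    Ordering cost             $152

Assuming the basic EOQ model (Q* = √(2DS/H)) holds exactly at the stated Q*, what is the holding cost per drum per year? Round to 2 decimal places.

$13.89

EOQ relation: Q² = 2DS/H, so rearrange for the unknown.
H = 2DS / Q² = 2 × 33,950 × 152 / 862² = 13.8899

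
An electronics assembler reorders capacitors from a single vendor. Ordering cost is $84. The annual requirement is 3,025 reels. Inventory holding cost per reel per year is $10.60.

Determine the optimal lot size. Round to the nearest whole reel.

219 reels

2DS/H = 2·3,025·84/10.6 = 47,943.40
EOQ = √47,943.40 ≈ 218.96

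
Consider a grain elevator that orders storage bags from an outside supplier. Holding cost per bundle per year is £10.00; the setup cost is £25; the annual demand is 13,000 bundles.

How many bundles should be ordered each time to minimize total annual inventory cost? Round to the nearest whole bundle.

255 bundles

Q* = √(2·D·S / H) = √(2·13,000·25 / 10) = √65,000.0 ≈ 254.95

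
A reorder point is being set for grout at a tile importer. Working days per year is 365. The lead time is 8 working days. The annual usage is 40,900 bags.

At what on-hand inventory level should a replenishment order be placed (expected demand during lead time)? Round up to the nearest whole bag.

Daily demand d = 40,900 / 365 = 112.055 bags/day
Demand during lead time = 112.055 × 8 = 896.44
Reorder point = 896.44 → round up

897 bags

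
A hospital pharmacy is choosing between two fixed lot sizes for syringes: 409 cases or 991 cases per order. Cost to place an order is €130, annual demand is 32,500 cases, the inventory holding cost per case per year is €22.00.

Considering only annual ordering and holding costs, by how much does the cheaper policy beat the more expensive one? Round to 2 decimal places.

For each Q, cost = (D/Q)·S + (Q/2)·H.
TC(409) = (32,500/409)×130 + (409/2)×22 = €14,829.07
TC(991) = (32,500/991)×130 + (991/2)×22 = €15,164.37
|ΔTC| = |€14,829.07 − €15,164.37| = €335.30

€335.30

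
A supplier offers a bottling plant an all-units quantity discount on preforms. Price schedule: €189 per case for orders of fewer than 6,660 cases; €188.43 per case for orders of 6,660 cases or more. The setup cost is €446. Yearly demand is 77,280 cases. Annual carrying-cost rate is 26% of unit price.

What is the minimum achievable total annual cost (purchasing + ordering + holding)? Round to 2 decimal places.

€14,664,121.42

H₁ = 26%×€189 = €49.1400;  H₂ = 26%×€188.43 = €48.9918
EOQ₁ = √(2×77,280×446/49.1400) = 1,184.40  (< 6,660, feasible at tier 1)
EOQ₂ = √(2×77,280×446/48.9918) = 1,186.19  (< 6,660 → use Q = 6,660 at tier-2 price)
TC(tier 1 (EOQ₁), Q≈1,184.4) = €14,664,121.42
TC(tier 2, Q≈6,660.0) = €14,730,188.30
Minimum at tier 1 (EOQ₁): €14,664,121.42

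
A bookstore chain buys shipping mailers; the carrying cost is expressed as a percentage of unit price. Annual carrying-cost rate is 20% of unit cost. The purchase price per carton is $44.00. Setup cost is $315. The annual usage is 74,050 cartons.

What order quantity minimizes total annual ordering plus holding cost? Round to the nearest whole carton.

Carrying cost H = $44 × 20% = $8.8000/carton/yr
2DS/H = 2·74,050·315/8.8 = 5,301,306.82
EOQ = √5,301,306.82 ≈ 2,302.46

2,302 cartons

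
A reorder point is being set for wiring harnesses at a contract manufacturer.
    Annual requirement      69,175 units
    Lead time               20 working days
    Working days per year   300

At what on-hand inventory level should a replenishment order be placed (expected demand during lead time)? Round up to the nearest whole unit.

Daily demand d = 69,175 / 300 = 230.583 units/day
Demand during lead time = 230.583 × 20 = 4,611.67
Reorder point = 4,611.67 → round up

4,612 units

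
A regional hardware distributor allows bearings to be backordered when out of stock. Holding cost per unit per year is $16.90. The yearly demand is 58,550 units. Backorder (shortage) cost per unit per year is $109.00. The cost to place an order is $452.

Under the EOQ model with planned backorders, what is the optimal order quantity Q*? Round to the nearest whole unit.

1,902 units

Q* = √(2DS/H) · √((H + b)/b)
   = √(2 × 58,550 × 452 / 16.9) · √((16.9 + 109) / 109)
   = 1,769.719 × 1.0747 ≈ 1,901.97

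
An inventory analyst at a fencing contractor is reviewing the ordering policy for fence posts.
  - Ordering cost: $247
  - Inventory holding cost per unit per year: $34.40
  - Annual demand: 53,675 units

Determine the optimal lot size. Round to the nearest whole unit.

EOQ = √(2DS/H) = √(2 × 53,675 × 247 / 34.4)
    = √(770,797.97) ≈ 877.95

878 units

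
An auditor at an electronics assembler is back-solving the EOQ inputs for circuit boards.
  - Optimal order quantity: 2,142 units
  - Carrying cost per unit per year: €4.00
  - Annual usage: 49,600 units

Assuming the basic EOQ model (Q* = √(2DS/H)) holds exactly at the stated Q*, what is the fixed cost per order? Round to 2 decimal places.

From Q* = √(2DS/H) ⇒ Q*² = 2DS/H.
S = Q²H / (2D) = 2,142² × 4 / (2 × 49,600) = 185.0066

€185.01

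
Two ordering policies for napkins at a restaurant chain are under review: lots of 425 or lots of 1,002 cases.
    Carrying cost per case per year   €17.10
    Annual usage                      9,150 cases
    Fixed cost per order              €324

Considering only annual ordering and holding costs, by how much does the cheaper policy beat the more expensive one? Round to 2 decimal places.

TC(Q) = (D/Q)S + (Q/2)H
TC(425) = (9,150/425)×324 + (425/2)×17.1 = €10,609.28
TC(1,002) = (9,150/1,002)×324 + (1,002/2)×17.1 = €11,525.78
Cheaper: Q = 425.  Difference = €916.50

€916.50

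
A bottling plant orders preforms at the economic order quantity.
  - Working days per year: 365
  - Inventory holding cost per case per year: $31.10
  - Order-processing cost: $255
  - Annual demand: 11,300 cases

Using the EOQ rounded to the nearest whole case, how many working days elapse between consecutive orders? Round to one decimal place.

13.9 days

Q* = √(2·D·S / H) = √(2·11,300·255 / 31.1) = √185,305.5 ≈ 430.47 → Q = 430 cases
Cycle time = (working days × Q)/D = (365 × 430) / 11,300 = 13.889 days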